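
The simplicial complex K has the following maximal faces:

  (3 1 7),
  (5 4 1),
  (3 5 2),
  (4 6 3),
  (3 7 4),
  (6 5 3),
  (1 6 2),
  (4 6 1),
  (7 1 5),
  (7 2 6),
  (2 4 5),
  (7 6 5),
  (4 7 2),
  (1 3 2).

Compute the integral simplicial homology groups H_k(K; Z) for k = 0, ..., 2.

H_0 = Z,  H_1 = Z^2,  H_2 = Z.

We work with the vertex ordering 1 < 2 < 3 < 4 < 5 < 6 < 7. The simplices of K, each written with vertices in increasing order, are:

  0-simplices (7): [1], [2], [3], [4], [5], [6], [7]
  1-simplices (21): [1,2], [1,3], [1,4], [1,5], [1,6], [1,7], [2,3], [2,4], [2,5], [2,6], [2,7], [3,4], [3,5], [3,6], [3,7], [4,5], [4,6], [4,7], [5,6], [5,7], [6,7]
  2-simplices (14): [1,2,3], [1,2,6], [1,3,7], [1,4,5], [1,4,6], [1,5,7], [2,3,5], [2,4,5], [2,4,7], [2,6,7], [3,4,6], [3,4,7], [3,5,6], [5,6,7]

Hence C_0 ≅ Z^7, C_1 ≅ Z^21, C_2 ≅ Z^14.

Boundary ∂_1: C_1 → C_0 sends each edge [p,q] (with p < q) to q − p.
The resulting 7×21 matrix has rank 6, and its Smith normal form has invariant factors (1,1,1,1,1,1).

The boundary map ∂_2: C_2 → C_1 sends each 2-simplex [p,q,r] to [q,r] − [p,r] + [p,q]. For instance
  ∂[2,4,7] = [4,7] − [2,7] + [2,4],
  ∂[3,4,7] = [4,7] − [3,7] + [3,4].
The resulting 21×14 matrix has rank 13, and its Smith normal form has invariant factors (1,1,1,1,1,1,1,1,1,1,1,1,1).

Reading off H_k = ker ∂_k / im ∂_{k+1}:

  H_0: rank C_0 − rank ∂_1 = 7 − 6 = 1, and the invariant factors of ∂_1 are all 1, so H_0 ≅ Z.
  H_1: rank ker ∂_1 − rank ∂_2 = (21 − 6) − 13 = 2, and the invariant factors of ∂_2 are all 1, so H_1 ≅ Z^2.
  H_2: rank ker ∂_2 − rank ∂_3 = (14 − 13) − 0 = 1, and there is no ∂_3, so H_2 ≅ Z.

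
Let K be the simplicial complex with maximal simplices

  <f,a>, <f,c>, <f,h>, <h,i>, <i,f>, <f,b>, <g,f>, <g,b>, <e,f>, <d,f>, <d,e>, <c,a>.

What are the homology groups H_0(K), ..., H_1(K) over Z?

Take the total order a < b < c < d < e < f < g < h < i on the vertex set. Then K (dimension 1) consists of the simplices:

  0-simplices (9): a, b, c, d, e, f, g, h, i
  1-simplices (12): ac, af, bf, bg, cf, de, df, ef, fg, fh, fi, hi

giving chain groups C_0 ≅ Z^9, C_1 ≅ Z^12.

Boundary ∂_1: C_1 → C_0 sends each edge [p,q] (with p < q) to q − p.
The 9×12 boundary matrix has rank 8 and Smith normal form diag(1,1,1,1,1,1,1,1).

From H_k ≅ ker(∂_k) / im(∂_{k+1}) we obtain:

  H_0: rank C_0 − rank ∂_1 = 9 − 8 = 1, and the invariant factors of ∂_1 are all 1, so H_0 = Z.
  H_1: rank ker ∂_1 − rank ∂_2 = (12 − 8) − 0 = 4, and there is no ∂_2, so H_1 = Z^4.

H_0 ≅ Z,  H_1 ≅ Z^4.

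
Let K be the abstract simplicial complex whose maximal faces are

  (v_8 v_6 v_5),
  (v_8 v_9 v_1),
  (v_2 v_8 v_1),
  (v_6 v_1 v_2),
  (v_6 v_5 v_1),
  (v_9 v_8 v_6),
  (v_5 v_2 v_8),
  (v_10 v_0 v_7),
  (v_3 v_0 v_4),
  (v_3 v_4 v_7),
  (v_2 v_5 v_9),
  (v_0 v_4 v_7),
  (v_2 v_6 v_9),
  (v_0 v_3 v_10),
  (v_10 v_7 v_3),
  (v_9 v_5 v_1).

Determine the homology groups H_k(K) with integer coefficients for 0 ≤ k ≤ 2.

H_0 = Z^2,  H_1 = Z_2,  H_2 = Z.

Fix the vertex order v_0 < v_1 < v_2 < v_3 < v_4 < v_5 < v_6 < v_7 < v_8 < v_9 < v_10 and write every simplex with vertices in increasing order. Then dim K = 2 and the simplices of K are:

  0-simplices (11): [v_0], [v_1], [v_2], [v_3], [v_4], [v_5], [v_6], [v_7], [v_8], [v_9], [v_10]
  1-simplices (24): (24 of them)
  2-simplices (16): (16 of them)

Hence C_0 ≅ Z^11, C_1 ≅ Z^24, C_2 ≅ Z^16.

Boundary ∂_1: C_1 → C_0 is given by ∂[p,q] = [q] − [p]. For instance
  ∂[v_2,v_6] = [v_6] − [v_2].
This gives a 11×24 integer matrix of rank 9; reducing to Smith normal form yields diagonal entries (1,1,1,1,1,1,1,1,1).

The boundary map ∂_2: C_2 → C_1 sends each 2-simplex [p,q,r] to [q,r] − [p,r] + [p,q]. For instance
  ∂[v_2,v_5,v_8] = [v_5,v_8] − [v_2,v_8] + [v_2,v_5],
  ∂[v_1,v_8,v_9] = [v_8,v_9] − [v_1,v_9] + [v_1,v_8].
The 24×16 boundary matrix has rank 15 and Smith normal form diag(1,1,1,1,1,1,1,1,1,1,1,1,1,1,2).

From H_k ≅ ker(∂_k) / im(∂_{k+1}) we obtain:

  H_0: rank C_0 − rank ∂_1 = 11 − 9 = 2, and the invariant factors of ∂_1 are all 1, so H_0 = Z^2.
  H_1: rank ker ∂_1 − rank ∂_2 = (24 − 9) − 15 = 0, and ∂_2 has invariant factor 2 > 1, so H_1 = Z_2.
  H_2: rank ker ∂_2 − rank ∂_3 = (16 − 15) − 0 = 1, and there is no ∂_3, so H_2 = Z.

(K is a triangulation of the disjoint union of the real projective plane RP^2 and the 2-sphere S^2.)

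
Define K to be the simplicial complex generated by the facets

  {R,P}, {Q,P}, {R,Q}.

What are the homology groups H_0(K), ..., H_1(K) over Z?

H_0 = Z,  H_1 = Z.

We work with the vertex ordering P < Q < R. The simplices of K, each written with vertices in increasing order, are:

  0-simplices (3): P, Q, R
  1-simplices (3): PQ, PR, QR

so the chain groups are C_0 ≅ Z^3, C_1 ≅ Z^3.

Boundary ∂_1: C_1 → C_0 is given by ∂[p,q] = [q] − [p]. For instance
  ∂PR = R − P.
This gives a 3×3 integer matrix of rank 2; reducing to Smith normal form yields diagonal entries (1,1).

Now H_k = ker ∂_k / im ∂_{k+1}, so:

  H_0: rank C_0 − rank ∂_1 = 3 − 2 = 1, and the invariant factors of ∂_1 are all 1, so H_0 = Z.
  H_1: rank ker ∂_1 − rank ∂_2 = (3 − 2) − 0 = 1, and there is no ∂_2, so H_1 = Z.

(K is a triangulation of the circle S^1.)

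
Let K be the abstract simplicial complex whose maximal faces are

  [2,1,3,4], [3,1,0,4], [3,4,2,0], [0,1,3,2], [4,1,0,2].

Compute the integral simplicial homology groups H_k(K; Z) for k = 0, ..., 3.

H_0 = Z,  H_1 = 0,  H_2 = 0,  H_3 = Z.

K has 5 vertices, 10 edges, 10 triangles, 5 3-simplices.
rank ∂_0 = 0, rank ∂_1 = 4 ⇒ b_0 = 5 − 0 − 4 = 1; all invariant factors of ∂_1 are 1 so no torsion. So H_0 = Z.
rank ∂_1 = 4, rank ∂_2 = 6 ⇒ b_1 = 10 − 4 − 6 = 0; all invariant factors of ∂_2 are 1 so no torsion. So H_1 = 0.
rank ∂_2 = 6, rank ∂_3 = 4 ⇒ b_2 = 10 − 6 − 4 = 0; all invariant factors of ∂_3 are 1 so no torsion. So H_2 = 0.
rank ∂_3 = 4, rank ∂_4 = 0 ⇒ b_3 = 5 − 4 − 0 = 1. So H_3 = Z.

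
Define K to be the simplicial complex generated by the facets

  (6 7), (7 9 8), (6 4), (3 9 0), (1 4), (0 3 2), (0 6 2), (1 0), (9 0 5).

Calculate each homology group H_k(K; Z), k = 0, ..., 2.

H_0 = Z,  H_1 = Z^2,  H_2 = 0.

Take the total order 0 < 1 < 2 < 3 < 4 < 5 < 6 < 7 < 8 < 9 on the vertex set. Then K (dimension 2) consists of the simplices:

  0-simplices (10): [0], [1], [2], [3], [4], [5], [6], [7], [8], [9]
  1-simplices (16): [0,1], [0,2], [0,3], [0,5], [0,6], [0,9], [1,4], [2,3], [2,6], [3,9], [4,6], [5,9], [6,7], [7,8], [7,9], [8,9]
  2-simplices (5): [0,2,3], [0,2,6], [0,3,9], [0,5,9], [7,8,9]

giving chain groups C_0 ≅ Z^10, C_1 ≅ Z^16, C_2 ≅ Z^5.

The boundary map ∂_1: C_1 → C_0 maps an edge to its endpoints' difference, ∂[p,q] = q − p. For instance
  ∂[0,1] = [1] − [0].
The 10×16 boundary matrix has rank 9 and Smith normal form diag(1,1,1,1,1,1,1,1,1).

The boundary map ∂_2: C_2 → C_1 acts by ∂[p,q,r] = [q,r] − [p,r] + [p,q]. For instance
  ∂[0,3,9] = [3,9] − [0,9] + [0,3],
  ∂[0,2,3] = [2,3] − [0,3] + [0,2].
As a 16×5 matrix over Z this has rank 5, with invariant factors (1,1,1,1,1).

From H_k ≅ ker(∂_k) / im(∂_{k+1}) we obtain:

  H_0: rank C_0 − rank ∂_1 = 10 − 9 = 1, and the invariant factors of ∂_1 are all 1, so H_0 ≅ Z.
  H_1: rank ker ∂_1 − rank ∂_2 = (16 − 9) − 5 = 2, and the invariant factors of ∂_2 are all 1, so H_1 ≅ Z^2.
  H_2: rank ker ∂_2 − rank ∂_3 = (5 − 5) − 0 = 0, and there is no ∂_3, so H_2 ≅ 0.

As a check, the Euler characteristic is 10 − 16 + 5 = -1, which agrees with 1 − 2 + 0 = -1.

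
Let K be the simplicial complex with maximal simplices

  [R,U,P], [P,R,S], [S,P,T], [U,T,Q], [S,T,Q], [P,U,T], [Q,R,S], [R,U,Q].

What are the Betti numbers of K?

Fix the vertex order P < Q < R < S < T < U and write every simplex with vertices in increasing order. Then dim K = 2 and the simplices of K are:

  0-simplices (6): P, Q, R, S, T, U
  1-simplices (12): PR, PS, PT, PU, QR, QS, QT, QU, RS, RU, ST, TU
  2-simplices (8): PRS, PRU, PST, PTU, QRS, QRU, QST, QTU

Hence C_0 ≅ Z^6, C_1 ≅ Z^12, C_2 ≅ Z^8.

∂_1: C_1 → C_0 maps an edge to its endpoints' difference, ∂[p,q] = q − p.
The 6×12 boundary matrix has rank 5 and Smith normal form diag(1,1,1,1,1).

The boundary map ∂_2: C_2 → C_1 sends each 2-simplex [p,q,r] to [q,r] − [p,r] + [p,q]. For instance
  ∂PRS = RS − PS + PR,
  ∂QTU = TU − QU + QT.
The 12×8 boundary matrix has rank 7 and Smith normal form diag(1,1,1,1,1,1,1).

Computing H_k = (kernel of ∂_k) / (image of ∂_{k+1}):

  H_0: rank C_0 − rank ∂_1 = 6 − 5 = 1, and the invariant factors of ∂_1 are all 1, so H_0 = Z.
  H_1: rank ker ∂_1 − rank ∂_2 = (12 − 5) − 7 = 0, and the invariant factors of ∂_2 are all 1, so H_1 = 0.
  H_2: rank ker ∂_2 − rank ∂_3 = (8 − 7) − 0 = 1, and there is no ∂_3, so H_2 = Z.

Hence the Betti numbers are b_0 = 1, b_1 = 0, b_2 = 1.

b_0 = 1, b_1 = 0, b_2 = 1.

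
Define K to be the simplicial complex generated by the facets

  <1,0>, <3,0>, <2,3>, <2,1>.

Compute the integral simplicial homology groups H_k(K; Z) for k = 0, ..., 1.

H_0 ≅ Z,  H_1 ≅ Z.

We work with the vertex ordering 0 < 1 < 2 < 3. The simplices of K, each written with vertices in increasing order, are:

  0-simplices (4): [0], [1], [2], [3]
  1-simplices (4): [0,1], [0,3], [1,2], [2,3]

so the chain groups are C_0 ≅ Z^4, C_1 ≅ Z^4.

The boundary map ∂_1: C_1 → C_0 maps an edge to its endpoints' difference, ∂[p,q] = q − p.
As a 4×4 matrix over Z this has rank 3, with invariant factors (1,1,1).

Now H_k = ker ∂_k / im ∂_{k+1}, so:

  H_0: rank C_0 − rank ∂_1 = 4 − 3 = 1, and the invariant factors of ∂_1 are all 1, so H_0 ≅ Z.
  H_1: rank ker ∂_1 − rank ∂_2 = (4 − 3) − 0 = 1, and there is no ∂_2, so H_1 ≅ Z.

(K is a triangulation of the circle S^1.)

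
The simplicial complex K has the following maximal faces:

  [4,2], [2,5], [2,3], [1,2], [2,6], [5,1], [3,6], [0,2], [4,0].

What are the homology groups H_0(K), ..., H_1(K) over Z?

We work with the vertex ordering 0 < 1 < 2 < 3 < 4 < 5 < 6. The simplices of K, each written with vertices in increasing order, are:

  0-simplices (7): [0], [1], [2], [3], [4], [5], [6]
  1-simplices (9): [0,2], [0,4], [1,2], [1,5], [2,3], [2,4], [2,5], [2,6], [3,6]

Hence C_0 ≅ Z^7, C_1 ≅ Z^9.

∂_1: C_1 → C_0 maps an edge to its endpoints' difference, ∂[p,q] = q − p.
This gives a 7×9 integer matrix of rank 6; reducing to Smith normal form yields diagonal entries (1,1,1,1,1,1).

Computing H_k = (kernel of ∂_k) / (image of ∂_{k+1}):

  H_0: rank C_0 − rank ∂_1 = 7 − 6 = 1, and the invariant factors of ∂_1 are all 1, so H_0 ≅ Z.
  H_1: rank ker ∂_1 − rank ∂_2 = (9 − 6) − 0 = 3, and there is no ∂_2, so H_1 ≅ Z^3.

H_0 = Z,  H_1 = Z^3.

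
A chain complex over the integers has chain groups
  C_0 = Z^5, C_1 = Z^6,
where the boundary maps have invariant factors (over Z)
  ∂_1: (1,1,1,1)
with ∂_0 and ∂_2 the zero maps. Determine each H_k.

H_0: b_0 = 5 − 0 − 4 = 1; torsion from ∂_1 factors > 1: none. So H_0 ≅ Z.
H_1: b_1 = 6 − 4 − 0 = 2; torsion from ∂_2 factors > 1: none. So H_1 ≅ Z^2.

H_0 ≅ Z,  H_1 ≅ Z^2.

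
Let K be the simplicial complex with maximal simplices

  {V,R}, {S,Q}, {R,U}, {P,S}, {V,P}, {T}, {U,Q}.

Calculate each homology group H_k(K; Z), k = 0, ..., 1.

We work with the vertex ordering P < Q < R < S < T < U < V. The simplices of K, each written with vertices in increasing order, are:

  0-simplices (7): P, Q, R, S, T, U, V
  1-simplices (6): PS, PV, QS, QU, RU, RV

giving chain groups C_0 ≅ Z^7, C_1 ≅ Z^6.

The boundary map ∂_1: C_1 → C_0 is given by ∂[p,q] = [q] − [p]. For instance
  ∂QU = U − Q.
The 7×6 boundary matrix has rank 5 and Smith normal form diag(1,1,1,1,1).

Now H_k = ker ∂_k / im ∂_{k+1}, so:

  H_0: rank C_0 − rank ∂_1 = 7 − 5 = 2, and the invariant factors of ∂_1 are all 1, so H_0 ≅ Z^2.
  H_1: rank ker ∂_1 − rank ∂_2 = (6 − 5) − 0 = 1, and there is no ∂_2, so H_1 ≅ Z.

H_0 = Z^2,  H_1 = Z.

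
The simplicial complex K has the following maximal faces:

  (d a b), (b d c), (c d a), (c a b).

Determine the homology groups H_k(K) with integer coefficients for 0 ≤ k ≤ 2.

H_0 ≅ Z,  H_1 = 0,  H_2 ≅ Z.

We work with the vertex ordering a < b < c < d. The simplices of K, each written with vertices in increasing order, are:

  0-simplices (4): a, b, c, d
  1-simplices (6): ab, ac, ad, bc, bd, cd
  2-simplices (4): abc, abd, acd, bcd

so the chain groups are C_0 ≅ Z^4, C_1 ≅ Z^6, C_2 ≅ Z^4.

The boundary map ∂_1: C_1 → C_0 sends each edge [p,q] (with p < q) to q − p. For instance
  ∂bd = d − b.
This gives a 4×6 integer matrix of rank 3; reducing to Smith normal form yields diagonal entries (1,1,1).

The boundary map ∂_2: C_2 → C_1 maps a triangle to the signed sum of its edges. For instance
  ∂bcd = cd − bd + bc,
  ∂abd = bd − ad + ab.
This gives a 6×4 integer matrix of rank 3; reducing to Smith normal form yields diagonal entries (1,1,1).

Computing H_k = (kernel of ∂_k) / (image of ∂_{k+1}):

  H_0: rank C_0 − rank ∂_1 = 4 − 3 = 1, and the invariant factors of ∂_1 are all 1, so H_0 = Z.
  H_1: rank ker ∂_1 − rank ∂_2 = (6 − 3) − 3 = 0, and the invariant factors of ∂_2 are all 1, so H_1 = 0.
  H_2: rank ker ∂_2 − rank ∂_3 = (4 − 3) − 0 = 1, and there is no ∂_3, so H_2 = Z.

As a check, the Euler characteristic is 4 − 6 + 4 = 2, which agrees with 1 − 0 + 1 = 2.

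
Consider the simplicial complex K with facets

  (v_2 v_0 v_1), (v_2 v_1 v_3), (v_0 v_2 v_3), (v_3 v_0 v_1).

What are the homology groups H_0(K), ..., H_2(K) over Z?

K has 4 vertices, 6 edges, 4 triangles.
rank ∂_0 = 0, rank ∂_1 = 3 ⇒ b_0 = 4 − 0 − 3 = 1; all invariant factors of ∂_1 are 1 so no torsion. So H_0 ≅ Z.
rank ∂_1 = 3, rank ∂_2 = 3 ⇒ b_1 = 6 − 3 − 3 = 0; all invariant factors of ∂_2 are 1 so no torsion. So H_1 ≅ 0.
rank ∂_2 = 3, rank ∂_3 = 0 ⇒ b_2 = 4 − 3 − 0 = 1. So H_2 ≅ Z.

H_0 = Z,  H_1 = 0,  H_2 = Z.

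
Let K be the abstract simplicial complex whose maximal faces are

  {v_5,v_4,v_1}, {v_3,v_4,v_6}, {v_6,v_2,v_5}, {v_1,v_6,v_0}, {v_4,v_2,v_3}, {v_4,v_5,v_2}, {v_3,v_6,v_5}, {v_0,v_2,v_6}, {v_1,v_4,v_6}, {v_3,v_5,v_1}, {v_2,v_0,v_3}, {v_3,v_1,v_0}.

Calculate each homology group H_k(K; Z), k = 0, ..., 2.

H_0 ≅ Z,  H_1 ≅ Z/2,  H_2 = 0.

Fix the vertex order v_0 < v_1 < v_2 < v_3 < v_4 < v_5 < v_6 and write every simplex with vertices in increasing order. Then dim K = 2 and the simplices of K are:

  0-simplices (7): [v_0], [v_1], [v_2], [v_3], [v_4], [v_5], [v_6]
  1-simplices (18): (18 of them)
  2-simplices (12): (12 of them)

Hence C_0 ≅ Z^7, C_1 ≅ Z^18, C_2 ≅ Z^12.

The boundary map ∂_1: C_1 → C_0 sends each edge [p,q] (with p < q) to q − p. For instance
  ∂[v_2,v_5] = [v_5] − [v_2].
This gives a 7×18 integer matrix of rank 6; reducing to Smith normal form yields diagonal entries (1,1,1,1,1,1).

The boundary map ∂_2: C_2 → C_1 sends each 2-simplex [p,q,r] to [q,r] − [p,r] + [p,q]. For instance
  ∂[v_0,v_1,v_6] = [v_1,v_6] − [v_0,v_6] + [v_0,v_1],
  ∂[v_3,v_4,v_6] = [v_4,v_6] − [v_3,v_6] + [v_3,v_4].
The resulting 18×12 matrix has rank 12, and its Smith normal form has invariant factors (1,1,1,1,1,1,1,1,1,1,1,2).

Reading off H_k = ker ∂_k / im ∂_{k+1}:

  H_0: rank C_0 − rank ∂_1 = 7 − 6 = 1, and the invariant factors of ∂_1 are all 1, so H_0 ≅ Z.
  H_1: rank ker ∂_1 − rank ∂_2 = (18 − 6) − 12 = 0, and ∂_2 has invariant factor 2 > 1, so H_1 ≅ Z/2.
  H_2: rank ker ∂_2 − rank ∂_3 = (12 − 12) − 0 = 0, and there is no ∂_3, so H_2 ≅ 0.

As a check, the Euler characteristic is 7 − 18 + 12 = 1, which agrees with 1 − 0 + 0 = 1.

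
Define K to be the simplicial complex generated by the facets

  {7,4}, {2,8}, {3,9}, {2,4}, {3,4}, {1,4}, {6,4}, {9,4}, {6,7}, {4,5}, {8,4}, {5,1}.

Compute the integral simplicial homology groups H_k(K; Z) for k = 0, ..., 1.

H_0 ≅ Z,  H_1 ≅ Z^4.

Fix the vertex order 1 < 2 < 3 < 4 < 5 < 6 < 7 < 8 < 9 and write every simplex with vertices in increasing order. Then dim K = 1 and the simplices of K are:

  0-simplices (9): [1], [2], [3], [4], [5], [6], [7], [8], [9]
  1-simplices (12): [1,4], [1,5], [2,4], [2,8], [3,4], [3,9], [4,5], [4,6], [4,7], [4,8], [4,9], [6,7]

so the chain groups are C_0 ≅ Z^9, C_1 ≅ Z^12.

The boundary map ∂_1: C_1 → C_0 is given by ∂[p,q] = [q] − [p].
As a 9×12 matrix over Z this has rank 8, with invariant factors (1,1,1,1,1,1,1,1).

Now H_k = ker ∂_k / im ∂_{k+1}, so:

  H_0: rank C_0 − rank ∂_1 = 9 − 8 = 1, and the invariant factors of ∂_1 are all 1, so H_0 = Z.
  H_1: rank ker ∂_1 − rank ∂_2 = (12 − 8) − 0 = 4, and there is no ∂_2, so H_1 = Z^4.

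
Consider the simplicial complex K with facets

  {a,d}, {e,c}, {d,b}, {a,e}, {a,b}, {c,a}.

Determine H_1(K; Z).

H_1 = Z^2.

Fix the vertex order a < b < c < d < e and write every simplex with vertices in increasing order. Then dim K = 1 and the simplices of K are:

  0-simplices (5): a, b, c, d, e
  1-simplices (6): ab, ac, ad, ae, bd, ce

giving chain groups C_0 ≅ Z^5, C_1 ≅ Z^6.

The boundary map ∂_1: C_1 → C_0 maps an edge to its endpoints' difference, ∂[p,q] = q − p.
The resulting 5×6 matrix has rank 4, and its Smith normal form has invariant factors (1,1,1,1).

Now H_k = ker ∂_k / im ∂_{k+1}, so:

  H_1: rank ker ∂_1 − rank ∂_2 = (6 − 4) − 0 = 2, and there is no ∂_2, so H_1 ≅ Z^2.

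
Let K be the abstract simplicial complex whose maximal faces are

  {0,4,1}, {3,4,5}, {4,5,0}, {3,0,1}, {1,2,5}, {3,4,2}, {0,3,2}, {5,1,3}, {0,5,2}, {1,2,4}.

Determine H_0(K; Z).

H_0 = Z.

Order the vertices as 0 < 1 < 2 < 3 < 4 < 5. Listing each simplex with vertices in this order, K has dimension 2 with simplices:

  0-simplices (6): [0], [1], [2], [3], [4], [5]
  1-simplices (15): [0,1], [0,2], [0,3], [0,4], [0,5], [1,2], [1,3], [1,4], [1,5], [2,3], [2,4], [2,5], [3,4], [3,5], [4,5]
  2-simplices (10): [0,1,3], [0,1,4], [0,2,3], [0,2,5], [0,4,5], [1,2,4], [1,2,5], [1,3,5], [2,3,4], [3,4,5]

giving chain groups C_0 ≅ Z^6, C_1 ≅ Z^15, C_2 ≅ Z^10.

Boundary ∂_1: C_1 → C_0 sends each edge [p,q] (with p < q) to q − p.
The resulting 6×15 matrix has rank 5, and its Smith normal form has invariant factors (1,1,1,1,1).

Boundary ∂_2: C_2 → C_1 acts by ∂[p,q,r] = [q,r] − [p,r] + [p,q]. For instance
  ∂[3,4,5] = [4,5] − [3,5] + [3,4],
  ∂[1,2,4] = [2,4] − [1,4] + [1,2].
The resulting 15×10 matrix has rank 10, and its Smith normal form has invariant factors (1,1,1,1,1,1,1,1,1,2).

From H_k ≅ ker(∂_k) / im(∂_{k+1}) we obtain:

  H_0: rank C_0 − rank ∂_1 = 6 − 5 = 1, and the invariant factors of ∂_1 are all 1, so H_0 ≅ Z.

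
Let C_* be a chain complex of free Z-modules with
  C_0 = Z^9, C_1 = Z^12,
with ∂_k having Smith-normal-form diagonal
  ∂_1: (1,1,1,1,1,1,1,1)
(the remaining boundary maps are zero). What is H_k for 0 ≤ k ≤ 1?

H_0: b_0 = 9 − 0 − 8 = 1; torsion from ∂_1 factors > 1: none. So H_0 = Z.
H_1: b_1 = 12 − 8 − 0 = 4; torsion from ∂_2 factors > 1: none. So H_1 = Z^4.

H_0 = Z,  H_1 = Z^4.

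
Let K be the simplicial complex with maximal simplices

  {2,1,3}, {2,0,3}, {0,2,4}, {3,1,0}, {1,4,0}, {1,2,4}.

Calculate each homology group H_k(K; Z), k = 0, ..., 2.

H_0 ≅ Z,  H_1 = 0,  H_2 ≅ Z.

Fix the vertex order 0 < 1 < 2 < 3 < 4 and write every simplex with vertices in increasing order. Then dim K = 2 and the simplices of K are:

  0-simplices (5): [0], [1], [2], [3], [4]
  1-simplices (9): [0,1], [0,2], [0,3], [0,4], [1,2], [1,3], [1,4], [2,3], [2,4]
  2-simplices (6): [0,1,3], [0,1,4], [0,2,3], [0,2,4], [1,2,3], [1,2,4]

so the chain groups are C_0 ≅ Z^5, C_1 ≅ Z^9, C_2 ≅ Z^6.

Boundary ∂_1: C_1 → C_0 maps an edge to its endpoints' difference, ∂[p,q] = q − p. For instance
  ∂[0,3] = [3] − [0].
This gives a 5×9 integer matrix of rank 4; reducing to Smith normal form yields diagonal entries (1,1,1,1).

Boundary ∂_2: C_2 → C_1 acts by ∂[p,q,r] = [q,r] − [p,r] + [p,q]. For instance
  ∂[0,2,3] = [2,3] − [0,3] + [0,2],
  ∂[1,2,4] = [2,4] − [1,4] + [1,2].
This gives a 9×6 integer matrix of rank 5; reducing to Smith normal form yields diagonal entries (1,1,1,1,1).

Reading off H_k = ker ∂_k / im ∂_{k+1}:

  H_0: rank C_0 − rank ∂_1 = 5 − 4 = 1, and the invariant factors of ∂_1 are all 1, so H_0 = Z.
  H_1: rank ker ∂_1 − rank ∂_2 = (9 − 4) − 5 = 0, and the invariant factors of ∂_2 are all 1, so H_1 = 0.
  H_2: rank ker ∂_2 − rank ∂_3 = (6 − 5) − 0 = 1, and there is no ∂_3, so H_2 = Z.

(K is a triangulation of the 2-sphere S^2.)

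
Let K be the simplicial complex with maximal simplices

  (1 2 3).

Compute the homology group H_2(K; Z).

H_2 = 0.

Fix the vertex order 1 < 2 < 3 and write every simplex with vertices in increasing order. Then dim K = 2 and the simplices of K are:

  0-simplices (3): [1], [2], [3]
  1-simplices (3): [1,2], [1,3], [2,3]
  2-simplices (1): [1,2,3]

Hence C_0 ≅ Z^3, C_1 ≅ Z^3, C_2 ≅ Z^1.

Boundary ∂_1: C_1 → C_0 sends each edge [p,q] (with p < q) to q − p.
This gives a 3×3 integer matrix of rank 2; reducing to Smith normal form yields diagonal entries (1,1).

The boundary map ∂_2: C_2 → C_1 acts by ∂[p,q,r] = [q,r] − [p,r] + [p,q]. For instance
  ∂[1,2,3] = [2,3] − [1,3] + [1,2].
This gives a 3×1 integer matrix of rank 1; reducing to Smith normal form yields diagonal entries (1).

From H_k ≅ ker(∂_k) / im(∂_{k+1}) we obtain:

  H_2: rank ker ∂_2 − rank ∂_3 = (1 − 1) − 0 = 0, and there is no ∂_3, so H_2 ≅ 0.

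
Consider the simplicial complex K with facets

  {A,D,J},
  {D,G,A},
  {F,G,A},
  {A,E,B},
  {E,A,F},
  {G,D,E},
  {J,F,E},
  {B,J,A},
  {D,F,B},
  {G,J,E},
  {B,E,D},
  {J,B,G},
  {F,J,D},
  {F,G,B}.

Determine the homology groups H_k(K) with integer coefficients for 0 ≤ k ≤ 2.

H_0 = Z,  H_1 = Z^2,  H_2 = Z.

Fix the vertex order A < B < D < E < F < G < J and write every simplex with vertices in increasing order. Then dim K = 2 and the simplices of K are:

  0-simplices (7): A, B, D, E, F, G, J
  1-simplices (21): AB, AD, AE, AF, AG, AJ, BD, BE, BF, BG, BJ, DE, DF, DG, DJ, EF, EG, EJ, FG, FJ, GJ
  2-simplices (14): ABE, ABJ, ADG, ADJ, AEF, AFG, BDE, BDF, BFG, BGJ, DEG, DFJ, EFJ, EGJ

so the chain groups are C_0 ≅ Z^7, C_1 ≅ Z^21, C_2 ≅ Z^14.

Boundary ∂_1: C_1 → C_0 maps an edge to its endpoints' difference, ∂[p,q] = q − p.
The resulting 7×21 matrix has rank 6, and its Smith normal form has invariant factors (1,1,1,1,1,1).

Boundary ∂_2: C_2 → C_1 acts by ∂[p,q,r] = [q,r] − [p,r] + [p,q]. For instance
  ∂BFG = FG − BG + BF,
  ∂EFJ = FJ − EJ + EF.
This gives a 21×14 integer matrix of rank 13; reducing to Smith normal form yields diagonal entries (1,1,1,1,1,1,1,1,1,1,1,1,1).

From H_k ≅ ker(∂_k) / im(∂_{k+1}) we obtain:

  H_0: rank C_0 − rank ∂_1 = 7 − 6 = 1, and the invariant factors of ∂_1 are all 1, so H_0 = Z.
  H_1: rank ker ∂_1 − rank ∂_2 = (21 − 6) − 13 = 2, and the invariant factors of ∂_2 are all 1, so H_1 = Z^2.
  H_2: rank ker ∂_2 − rank ∂_3 = (14 − 13) − 0 = 1, and there is no ∂_3, so H_2 = Z.

As a check, the Euler characteristic is 7 − 21 + 14 = 0, which agrees with 1 − 2 + 1 = 0.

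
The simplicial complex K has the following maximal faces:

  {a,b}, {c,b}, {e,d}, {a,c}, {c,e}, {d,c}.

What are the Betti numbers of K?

b_0 = 1, b_1 = 2.

We work with the vertex ordering a < b < c < d < e. The simplices of K, each written with vertices in increasing order, are:

  0-simplices (5): a, b, c, d, e
  1-simplices (6): ab, ac, bc, cd, ce, de

so the chain groups are C_0 ≅ Z^5, C_1 ≅ Z^6.

∂_1: C_1 → C_0 sends each edge [p,q] (with p < q) to q − p. For instance
  ∂ab = b − a.
This gives a 5×6 integer matrix of rank 4; reducing to Smith normal form yields diagonal entries (1,1,1,1).

Computing H_k = (kernel of ∂_k) / (image of ∂_{k+1}):

  H_0: rank C_0 − rank ∂_1 = 5 − 4 = 1, and the invariant factors of ∂_1 are all 1, so H_0 ≅ Z.
  H_1: rank ker ∂_1 − rank ∂_2 = (6 − 4) − 0 = 2, and there is no ∂_2, so H_1 ≅ Z^2.

Hence the Betti numbers are b_0 = 1, b_1 = 2.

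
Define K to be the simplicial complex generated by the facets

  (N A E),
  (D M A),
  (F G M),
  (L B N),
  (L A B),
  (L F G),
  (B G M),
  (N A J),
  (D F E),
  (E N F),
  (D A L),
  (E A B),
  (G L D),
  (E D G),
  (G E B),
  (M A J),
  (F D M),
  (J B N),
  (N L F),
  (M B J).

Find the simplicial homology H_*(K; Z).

Fix the vertex order A < B < D < E < F < G < J < L < M < N and write every simplex with vertices in increasing order. Then dim K = 2 and the simplices of K are:

  0-simplices (10): A, B, D, E, F, G, J, L, M, N
  1-simplices (30): AB, AD, AE, AJ, AL, AM, AN, BE, BG, BJ, BL, BM, BN, DE, DF, DG, DL, DM, EF, EG, EN, FG, FL, FM, FN, GL, GM, JM, JN, LN
  2-simplices (20): ABE, ABL, ADL, ADM, AEN, AJM, AJN, BEG, BGM, BJM, BJN, BLN, DEF, DEG, DFM, DGL, EFN, FGL, FGM, FLN

Hence C_0 ≅ Z^10, C_1 ≅ Z^30, C_2 ≅ Z^20.

∂_1: C_1 → C_0 sends each edge [p,q] (with p < q) to q − p.
This gives a 10×30 integer matrix of rank 9; reducing to Smith normal form yields diagonal entries (1,1,1,1,1,1,1,1,1).

∂_2: C_2 → C_1 maps a triangle to the signed sum of its edges. For instance
  ∂BJN = JN − BN + BJ,
  ∂FLN = LN − FN + FL.
The 30×20 boundary matrix has rank 20 and Smith normal form diag(1,1,1,1,1,1,1,1,1,1,1,1,1,1,1,1,1,1,1,2).

Reading off H_k = ker ∂_k / im ∂_{k+1}:

  H_0: rank C_0 − rank ∂_1 = 10 − 9 = 1, and the invariant factors of ∂_1 are all 1, so H_0 = Z.
  H_1: rank ker ∂_1 − rank ∂_2 = (30 − 9) − 20 = 1, and ∂_2 has invariant factor 2 > 1, so H_1 = Z × Z/2.
  H_2: rank ker ∂_2 − rank ∂_3 = (20 − 20) − 0 = 0, and there is no ∂_3, so H_2 = 0.

As a check, the Euler characteristic is 10 − 30 + 20 = 0, which agrees with 1 − 1 + 0 = 0.
(K is a triangulation of the Klein bottle.)

H_0 ≅ Z,  H_1 ≅ Z × Z/2,  H_2 = 0.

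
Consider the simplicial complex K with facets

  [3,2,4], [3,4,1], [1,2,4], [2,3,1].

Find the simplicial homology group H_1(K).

H_1 = 0.

K has 4 vertices, 6 edges, 4 triangles.
rank ∂_1 = 3, rank ∂_2 = 3 ⇒ b_1 = 6 − 3 − 3 = 0; all invariant factors of ∂_2 are 1 so no torsion. So H_1 ≅ 0.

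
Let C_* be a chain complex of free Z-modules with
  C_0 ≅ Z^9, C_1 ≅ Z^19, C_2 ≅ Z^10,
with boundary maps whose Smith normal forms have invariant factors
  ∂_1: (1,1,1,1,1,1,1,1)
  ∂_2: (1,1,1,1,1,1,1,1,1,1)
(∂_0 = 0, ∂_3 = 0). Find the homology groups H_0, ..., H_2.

H_0: b_0 = 9 − 0 − 8 = 1; torsion from ∂_1 factors > 1: none. So H_0 = Z.
H_1: b_1 = 19 − 8 − 10 = 1; torsion from ∂_2 factors > 1: none. So H_1 = Z.
H_2: b_2 = 10 − 10 − 0 = 0; torsion from ∂_3 factors > 1: none. So H_2 = 0.

H_0 = Z,  H_1 = Z,  H_2 = 0.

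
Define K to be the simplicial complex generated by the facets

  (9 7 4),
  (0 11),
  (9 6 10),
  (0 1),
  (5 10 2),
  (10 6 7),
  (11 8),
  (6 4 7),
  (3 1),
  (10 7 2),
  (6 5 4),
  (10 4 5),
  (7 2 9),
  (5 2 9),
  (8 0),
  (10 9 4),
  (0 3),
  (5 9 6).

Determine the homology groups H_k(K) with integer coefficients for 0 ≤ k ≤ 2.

H_0 ≅ Z^2,  H_1 ≅ Z^2 ⊕ Z/2,  H_2 = 0.

We work with the vertex ordering 0 < 1 < 2 < 3 < 4 < 5 < 6 < 7 < 8 < 9 < 10 < 11. The simplices of K, each written with vertices in increasing order, are:

  0-simplices (12): [0], [1], [2], [3], [4], [5], [6], [7], [8], [9], [10], [11]
  1-simplices (24): (24 of them)
  2-simplices (12): [2,5,9], [2,5,10], [2,7,9], [2,7,10], [4,5,6], [4,5,10], [4,6,7], [4,7,9], [4,9,10], [5,6,9], [6,7,10], [6,9,10]

Hence C_0 ≅ Z^12, C_1 ≅ Z^24, C_2 ≅ Z^12.

The boundary map ∂_1: C_1 → C_0 maps an edge to its endpoints' difference, ∂[p,q] = q − p. For instance
  ∂[2,9] = [9] − [2].
The 12×24 boundary matrix has rank 10 and Smith normal form diag(1,1,1,1,1,1,1,1,1,1).

The boundary map ∂_2: C_2 → C_1 sends each 2-simplex [p,q,r] to [q,r] − [p,r] + [p,q]. For instance
  ∂[2,7,10] = [7,10] − [2,10] + [2,7],
  ∂[5,6,9] = [6,9] − [5,9] + [5,6].
This gives a 24×12 integer matrix of rank 12; reducing to Smith normal form yields diagonal entries (1,1,1,1,1,1,1,1,1,1,1,2).

Reading off H_k = ker ∂_k / im ∂_{k+1}:

  H_0: rank C_0 − rank ∂_1 = 12 − 10 = 2, and the invariant factors of ∂_1 are all 1, so H_0 ≅ Z^2.
  H_1: rank ker ∂_1 − rank ∂_2 = (24 − 10) − 12 = 2, and ∂_2 has invariant factor 2 > 1, so H_1 ≅ Z^2 ⊕ Z/2.
  H_2: rank ker ∂_2 − rank ∂_3 = (12 − 12) − 0 = 0, and there is no ∂_3, so H_2 ≅ 0.

(K is a triangulation of the disjoint union of a wedge of 2 circles and the real projective plane RP^2.)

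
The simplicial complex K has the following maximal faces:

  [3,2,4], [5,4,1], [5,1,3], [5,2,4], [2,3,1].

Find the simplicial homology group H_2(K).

Fix the vertex order 1 < 2 < 3 < 4 < 5 and write every simplex with vertices in increasing order. Then dim K = 2 and the simplices of K are:

  0-simplices (5): [1], [2], [3], [4], [5]
  1-simplices (10): [1,2], [1,3], [1,4], [1,5], [2,3], [2,4], [2,5], [3,4], [3,5], [4,5]
  2-simplices (5): [1,2,3], [1,3,5], [1,4,5], [2,3,4], [2,4,5]

Hence C_0 ≅ Z^5, C_1 ≅ Z^10, C_2 ≅ Z^5.

Boundary ∂_1: C_1 → C_0 sends each edge [p,q] (with p < q) to q − p. For instance
  ∂[3,4] = [4] − [3].
The 5×10 boundary matrix has rank 4 and Smith normal form diag(1,1,1,1).

The boundary map ∂_2: C_2 → C_1 maps a triangle to the signed sum of its edges. For instance
  ∂[2,4,5] = [4,5] − [2,5] + [2,4],
  ∂[1,2,3] = [2,3] − [1,3] + [1,2].
The 10×5 boundary matrix has rank 5 and Smith normal form diag(1,1,1,1,1).

Reading off H_k = ker ∂_k / im ∂_{k+1}:

  H_2: rank ker ∂_2 − rank ∂_3 = (5 − 5) − 0 = 0, and there is no ∂_3, so H_2 = 0.

(K is a triangulation of the Möbius band.)

H_2 ≅ 0.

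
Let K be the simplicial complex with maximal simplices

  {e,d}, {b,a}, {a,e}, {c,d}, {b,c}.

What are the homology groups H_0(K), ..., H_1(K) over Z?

H_0 = Z,  H_1 = Z.

Fix the vertex order a < b < c < d < e and write every simplex with vertices in increasing order. Then dim K = 1 and the simplices of K are:

  0-simplices (5): a, b, c, d, e
  1-simplices (5): ab, ae, bc, cd, de

so the chain groups are C_0 ≅ Z^5, C_1 ≅ Z^5.

∂_1: C_1 → C_0 is given by ∂[p,q] = [q] − [p].
This gives a 5×5 integer matrix of rank 4; reducing to Smith normal form yields diagonal entries (1,1,1,1).

Reading off H_k = ker ∂_k / im ∂_{k+1}:

  H_0: rank C_0 − rank ∂_1 = 5 − 4 = 1, and the invariant factors of ∂_1 are all 1, so H_0 ≅ Z.
  H_1: rank ker ∂_1 − rank ∂_2 = (5 − 4) − 0 = 1, and there is no ∂_2, so H_1 ≅ Z.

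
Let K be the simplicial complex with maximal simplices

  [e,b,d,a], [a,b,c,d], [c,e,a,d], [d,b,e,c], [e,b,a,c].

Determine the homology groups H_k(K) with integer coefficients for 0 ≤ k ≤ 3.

Order the vertices as a < b < c < d < e. Listing each simplex with vertices in this order, K has dimension 3 with simplices:

  0-simplices (5): a, b, c, d, e
  1-simplices (10): ab, ac, ad, ae, bc, bd, be, cd, ce, de
  2-simplices (10): abc, abd, abe, acd, ace, ade, bcd, bce, bde, cde
  3-simplices (5): abcd, abce, abde, acde, bcde

so the chain groups are C_0 ≅ Z^5, C_1 ≅ Z^10, C_2 ≅ Z^10, C_3 ≅ Z^5.

The boundary map ∂_1: C_1 → C_0 sends each edge [p,q] (with p < q) to q − p. For instance
  ∂de = e − d.
The 5×10 boundary matrix has rank 4 and Smith normal form diag(1,1,1,1).

Boundary ∂_2: C_2 → C_1 acts by ∂[p,q,r] = [q,r] − [p,r] + [p,q]. For instance
  ∂abd = bd − ad + ab,
  ∂abe = be − ae + ab.
As a 10×10 matrix over Z this has rank 6, with invariant factors (1,1,1,1,1,1).

Boundary ∂_3: C_3 → C_2 sends each 3-simplex σ to the alternating sum Σ_i (−1)^i (σ with its i-th vertex removed). For instance
  ∂acde = cde − ade + ace − acd,
  ∂abcd = bcd − acd + abd − abc.
This gives a 10×5 integer matrix of rank 4; reducing to Smith normal form yields diagonal entries (1,1,1,1).

Now H_k = ker ∂_k / im ∂_{k+1}, so:

  H_0: rank C_0 − rank ∂_1 = 5 − 4 = 1, and the invariant factors of ∂_1 are all 1, so H_0 ≅ Z.
  H_1: rank ker ∂_1 − rank ∂_2 = (10 − 4) − 6 = 0, and the invariant factors of ∂_2 are all 1, so H_1 ≅ 0.
  H_2: rank ker ∂_2 − rank ∂_3 = (10 − 6) − 4 = 0, and the invariant factors of ∂_3 are all 1, so H_2 ≅ 0.
  H_3: rank ker ∂_3 − rank ∂_4 = (5 − 4) − 0 = 1, and there is no ∂_4, so H_3 ≅ Z.

H_0 ≅ Z,  H_1 = 0,  H_2 = 0,  H_3 ≅ Z.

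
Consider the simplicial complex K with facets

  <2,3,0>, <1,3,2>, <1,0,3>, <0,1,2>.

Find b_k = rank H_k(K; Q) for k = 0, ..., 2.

b_0 = 1, b_1 = 0, b_2 = 1.

K has 4 vertices, 6 edges, 4 triangles.
rank ∂_0 = 0, rank ∂_1 = 3 ⇒ b_0 = 4 − 0 − 3 = 1; all invariant factors of ∂_1 are 1 so no torsion. So H_0 ≅ Z.
rank ∂_1 = 3, rank ∂_2 = 3 ⇒ b_1 = 6 − 3 − 3 = 0; all invariant factors of ∂_2 are 1 so no torsion. So H_1 ≅ 0.
rank ∂_2 = 3, rank ∂_3 = 0 ⇒ b_2 = 4 − 3 − 0 = 1. So H_2 ≅ Z.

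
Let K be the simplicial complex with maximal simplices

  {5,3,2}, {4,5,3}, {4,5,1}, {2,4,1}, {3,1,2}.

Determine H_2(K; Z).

Fix the vertex order 1 < 2 < 3 < 4 < 5 and write every simplex with vertices in increasing order. Then dim K = 2 and the simplices of K are:

  0-simplices (5): [1], [2], [3], [4], [5]
  1-simplices (10): [1,2], [1,3], [1,4], [1,5], [2,3], [2,4], [2,5], [3,4], [3,5], [4,5]
  2-simplices (5): [1,2,3], [1,2,4], [1,4,5], [2,3,5], [3,4,5]

Hence C_0 ≅ Z^5, C_1 ≅ Z^10, C_2 ≅ Z^5.

The boundary map ∂_1: C_1 → C_0 is given by ∂[p,q] = [q] − [p].
The resulting 5×10 matrix has rank 4, and its Smith normal form has invariant factors (1,1,1,1).

∂_2: C_2 → C_1 acts by ∂[p,q,r] = [q,r] − [p,r] + [p,q]. For instance
  ∂[3,4,5] = [4,5] − [3,5] + [3,4],
  ∂[2,3,5] = [3,5] − [2,5] + [2,3].
As a 10×5 matrix over Z this has rank 5, with invariant factors (1,1,1,1,1).

Computing H_k = (kernel of ∂_k) / (image of ∂_{k+1}):

  H_2: rank ker ∂_2 − rank ∂_3 = (5 − 5) − 0 = 0, and there is no ∂_3, so H_2 = 0.

H_2 ≅ 0.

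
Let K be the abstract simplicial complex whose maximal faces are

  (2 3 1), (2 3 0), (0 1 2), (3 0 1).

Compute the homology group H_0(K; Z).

H_0 = Z.

Order the vertices as 0 < 1 < 2 < 3. Listing each simplex with vertices in this order, K has dimension 2 with simplices:

  0-simplices (4): [0], [1], [2], [3]
  1-simplices (6): [0,1], [0,2], [0,3], [1,2], [1,3], [2,3]
  2-simplices (4): [0,1,2], [0,1,3], [0,2,3], [1,2,3]

Hence C_0 ≅ Z^4, C_1 ≅ Z^6, C_2 ≅ Z^4.

The boundary map ∂_1: C_1 → C_0 maps an edge to its endpoints' difference, ∂[p,q] = q − p.
This gives a 4×6 integer matrix of rank 3; reducing to Smith normal form yields diagonal entries (1,1,1).

The boundary map ∂_2: C_2 → C_1 maps a triangle to the signed sum of its edges. For instance
  ∂[0,1,3] = [1,3] − [0,3] + [0,1],
  ∂[0,2,3] = [2,3] − [0,3] + [0,2].
This gives a 6×4 integer matrix of rank 3; reducing to Smith normal form yields diagonal entries (1,1,1).

From H_k ≅ ker(∂_k) / im(∂_{k+1}) we obtain:

  H_0: rank C_0 − rank ∂_1 = 4 − 3 = 1, and the invariant factors of ∂_1 are all 1, so H_0 ≅ Z.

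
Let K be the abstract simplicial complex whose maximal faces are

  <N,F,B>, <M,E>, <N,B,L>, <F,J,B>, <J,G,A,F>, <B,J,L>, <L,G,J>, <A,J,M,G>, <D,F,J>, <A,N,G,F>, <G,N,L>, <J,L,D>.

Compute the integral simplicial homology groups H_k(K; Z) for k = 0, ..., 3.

H_0 ≅ Z,  H_1 = 0,  H_2 ≅ Z,  H_3 = 0.

Fix the vertex order A < B < D < E < F < G < J < L < M < N and write every simplex with vertices in increasing order. Then dim K = 3 and the simplices of K are:

  0-simplices (10): A, B, D, E, F, G, J, L, M, N
  1-simplices (23): AF, AG, AJ, AM, AN, BF, BJ, BL, BN, DF, DJ, DL, EM, FG, FJ, FN, GJ, GL, GM, GN, JL, JM, LN
  2-simplices (18): AFG, AFJ, AFN, AGJ, AGM, AGN, AJM, BFJ, BFN, BJL, BLN, DFJ, DJL, FGJ, FGN, GJL, GJM, GLN
  3-simplices (3): AFGJ, AFGN, AGJM

Hence C_0 ≅ Z^10, C_1 ≅ Z^23, C_2 ≅ Z^18, C_3 ≅ Z^3.

∂_1: C_1 → C_0 maps an edge to its endpoints' difference, ∂[p,q] = q − p. For instance
  ∂FJ = J − F.
The 10×23 boundary matrix has rank 9 and Smith normal form diag(1,1,1,1,1,1,1,1,1).

∂_2: C_2 → C_1 acts by ∂[p,q,r] = [q,r] − [p,r] + [p,q]. For instance
  ∂FGN = GN − FN + FG,
  ∂FGJ = GJ − FJ + FG.
As a 23×18 matrix over Z this has rank 14, with invariant factors (1,1,1,1,1,1,1,1,1,1,1,1,1,1).

Boundary ∂_3: C_3 → C_2 sends each 3-simplex σ to the alternating sum Σ_i (−1)^i (σ with its i-th vertex removed). For instance
  ∂AFGN = FGN − AGN + AFN − AFG,
  ∂AGJM = GJM − AJM + AGM − AGJ.
As a 18×3 matrix over Z this has rank 3, with invariant factors (1,1,1).

Now H_k = ker ∂_k / im ∂_{k+1}, so:

  H_0: rank C_0 − rank ∂_1 = 10 − 9 = 1, and the invariant factors of ∂_1 are all 1, so H_0 ≅ Z.
  H_1: rank ker ∂_1 − rank ∂_2 = (23 − 9) − 14 = 0, and the invariant factors of ∂_2 are all 1, so H_1 ≅ 0.
  H_2: rank ker ∂_2 − rank ∂_3 = (18 − 14) − 3 = 1, and the invariant factors of ∂_3 are all 1, so H_2 ≅ Z.
  H_3: rank ker ∂_3 − rank ∂_4 = (3 − 3) − 0 = 0, and there is no ∂_4, so H_3 ≅ 0.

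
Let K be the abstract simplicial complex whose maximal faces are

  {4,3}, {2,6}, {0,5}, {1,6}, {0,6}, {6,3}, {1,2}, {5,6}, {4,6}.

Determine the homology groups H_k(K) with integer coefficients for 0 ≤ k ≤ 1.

H_0 = Z,  H_1 = Z^3.

Take the total order 0 < 1 < 2 < 3 < 4 < 5 < 6 on the vertex set. Then K (dimension 1) consists of the simplices:

  0-simplices (7): [0], [1], [2], [3], [4], [5], [6]
  1-simplices (9): [0,5], [0,6], [1,2], [1,6], [2,6], [3,4], [3,6], [4,6], [5,6]

so the chain groups are C_0 ≅ Z^7, C_1 ≅ Z^9.

∂_1: C_1 → C_0 is given by ∂[p,q] = [q] − [p]. For instance
  ∂[3,6] = [6] − [3].
The 7×9 boundary matrix has rank 6 and Smith normal form diag(1,1,1,1,1,1).

From H_k ≅ ker(∂_k) / im(∂_{k+1}) we obtain:

  H_0: rank C_0 − rank ∂_1 = 7 − 6 = 1, and the invariant factors of ∂_1 are all 1, so H_0 = Z.
  H_1: rank ker ∂_1 − rank ∂_2 = (9 − 6) − 0 = 3, and there is no ∂_2, so H_1 = Z^3.

(K is a triangulation of a wedge of 3 circles.)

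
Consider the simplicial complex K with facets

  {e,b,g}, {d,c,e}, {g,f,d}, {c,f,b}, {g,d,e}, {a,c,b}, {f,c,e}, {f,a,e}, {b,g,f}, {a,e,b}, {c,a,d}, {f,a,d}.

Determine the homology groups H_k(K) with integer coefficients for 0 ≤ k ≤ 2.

Take the total order a < b < c < d < e < f < g on the vertex set. Then K (dimension 2) consists of the simplices:

  0-simplices (7): a, b, c, d, e, f, g
  1-simplices (18): ab, ac, ad, ae, af, bc, be, bf, bg, cd, ce, cf, de, df, dg, ef, eg, fg
  2-simplices (12): abc, abe, acd, adf, aef, bcf, beg, bfg, cde, cef, deg, dfg

so the chain groups are C_0 ≅ Z^7, C_1 ≅ Z^18, C_2 ≅ Z^12.

Boundary ∂_1: C_1 → C_0 is given by ∂[p,q] = [q] − [p]. For instance
  ∂bf = f − b.
This gives a 7×18 integer matrix of rank 6; reducing to Smith normal form yields diagonal entries (1,1,1,1,1,1).

Boundary ∂_2: C_2 → C_1 sends each 2-simplex [p,q,r] to [q,r] − [p,r] + [p,q]. For instance
  ∂abe = be − ae + ab,
  ∂deg = eg − dg + de.
The resulting 18×12 matrix has rank 12, and its Smith normal form has invariant factors (1,1,1,1,1,1,1,1,1,1,1,2).

Now H_k = ker ∂_k / im ∂_{k+1}, so:

  H_0: rank C_0 − rank ∂_1 = 7 − 6 = 1, and the invariant factors of ∂_1 are all 1, so H_0 = Z.
  H_1: rank ker ∂_1 − rank ∂_2 = (18 − 6) − 12 = 0, and ∂_2 has invariant factor 2 > 1, so H_1 = Z/2.
  H_2: rank ker ∂_2 − rank ∂_3 = (12 − 12) − 0 = 0, and there is no ∂_3, so H_2 = 0.

H_0 ≅ Z,  H_1 ≅ Z/2,  H_2 = 0.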